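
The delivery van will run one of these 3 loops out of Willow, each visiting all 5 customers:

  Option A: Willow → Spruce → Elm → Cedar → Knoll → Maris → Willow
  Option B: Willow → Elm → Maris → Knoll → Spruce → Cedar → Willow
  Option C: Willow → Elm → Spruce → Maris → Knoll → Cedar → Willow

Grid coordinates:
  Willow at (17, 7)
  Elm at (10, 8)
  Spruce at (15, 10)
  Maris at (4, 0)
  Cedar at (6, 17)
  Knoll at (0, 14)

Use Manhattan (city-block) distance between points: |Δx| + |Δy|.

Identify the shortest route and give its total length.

Option A: 5 + 7 + 13 + 9 + 18 + 20 = 72
Option B: 8 + 14 + 18 + 19 + 16 + 21 = 96
Option C: 8 + 7 + 21 + 18 + 9 + 21 = 84

72 — Option A is the shortest.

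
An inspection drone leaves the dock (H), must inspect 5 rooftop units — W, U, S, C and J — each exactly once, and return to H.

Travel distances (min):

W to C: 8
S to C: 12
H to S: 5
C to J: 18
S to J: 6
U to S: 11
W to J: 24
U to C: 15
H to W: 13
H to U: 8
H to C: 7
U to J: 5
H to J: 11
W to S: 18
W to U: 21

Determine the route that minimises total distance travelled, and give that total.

Shortest round trip = 52 min.

With 5 stops there are 5!/2 = 60 distinct round trips (a route and its reverse cost the same).
H-W-U-S-C-J-H: 13+21+11+12+18+11 = 86
H-W-U-S-J-C-H: 13+21+11+6+18+7 = 76
H-W-U-C-S-J-H: 13+21+15+12+6+11 = 78
H-W-U-C-J-S-H: 13+21+15+18+6+5 = 78
H-W-U-J-S-C-H: 13+21+5+6+12+7 = 64
H-W-U-J-C-S-H: 13+21+5+18+12+5 = 74
H-W-S-U-C-J-H: 13+18+11+15+18+11 = 86
H-W-S-U-J-C-H: 13+18+11+5+18+7 = 72
H-W-S-C-U-J-H: 13+18+12+15+5+11 = 74
H-W-S-C-J-U-H: 13+18+12+18+5+8 = 74
H-W-S-J-U-C-H: 13+18+6+5+15+7 = 64
H-W-S-J-C-U-H: 13+18+6+18+15+8 = 78
H-W-C-U-S-J-H: 13+8+15+11+6+11 = 64
H-W-C-U-J-S-H: 13+8+15+5+6+5 = 52
… (46 more)
The minimum is 52.
One optimal route: H → W → C → U → J → S → H (or its reverse).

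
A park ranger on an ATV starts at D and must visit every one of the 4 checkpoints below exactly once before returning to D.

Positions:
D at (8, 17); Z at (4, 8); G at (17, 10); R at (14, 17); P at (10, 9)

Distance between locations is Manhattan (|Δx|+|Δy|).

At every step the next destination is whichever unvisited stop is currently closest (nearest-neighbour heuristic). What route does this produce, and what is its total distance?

From D: distances to unvisited — R=6, P=10, Z=13, G=16. Nearest is R (6).
From R: distances to unvisited — G=10, P=12, Z=19. Nearest is G (10).
From G: distances to unvisited — P=8, Z=15. Nearest is P (8).
From P: distances to unvisited — Z=7. Nearest is Z (7).
Return Z→D: 13.
Total = 6 + 10 + 8 + 7 + 13 = 44.

Total distance 44 via the nearest-neighbour route D → R → G → P → Z → D.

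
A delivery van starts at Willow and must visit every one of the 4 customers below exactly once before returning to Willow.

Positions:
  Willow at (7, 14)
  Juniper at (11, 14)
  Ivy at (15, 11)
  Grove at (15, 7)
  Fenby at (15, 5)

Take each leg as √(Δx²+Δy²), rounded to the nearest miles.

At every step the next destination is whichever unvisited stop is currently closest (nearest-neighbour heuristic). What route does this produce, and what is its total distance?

From Willow: distances to unvisited — Juniper=4, Ivy=9, Grove=11, Fenby=12. Nearest is Juniper (4).
From Juniper: distances to unvisited — Ivy=5, Grove=8, Fenby=10. Nearest is Ivy (5).
From Ivy: distances to unvisited — Grove=4, Fenby=6. Nearest is Grove (4).
From Grove: distances to unvisited — Fenby=2. Nearest is Fenby (2).
Return Fenby→Willow: 12.
Total = 4 + 5 + 4 + 2 + 12 = 27.

27 miles along Willow → Juniper → Ivy → Grove → Fenby → Willow.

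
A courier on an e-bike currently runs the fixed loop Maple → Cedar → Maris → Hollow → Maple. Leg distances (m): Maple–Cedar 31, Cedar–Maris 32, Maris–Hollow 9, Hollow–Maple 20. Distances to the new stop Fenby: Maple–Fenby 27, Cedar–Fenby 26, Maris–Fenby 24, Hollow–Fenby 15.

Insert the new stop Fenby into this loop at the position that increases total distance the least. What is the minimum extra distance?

Insertion cost between consecutive stops i–j is d(i,Fenby) + d(Fenby,j) − d(i,j):
  between Maple and Cedar: 27 + 26 − 31 = 22
  between Cedar and Maris: 26 + 24 − 32 = 18
  between Maris and Hollow: 24 + 15 − 9 = 30
  between Hollow and Maple: 15 + 27 − 20 = 22
Cheapest insertion is between Cedar and Maris, adding 18.
New total = 92 + 18 = 110.

+18 m — insert Fenby between Cedar and Maris.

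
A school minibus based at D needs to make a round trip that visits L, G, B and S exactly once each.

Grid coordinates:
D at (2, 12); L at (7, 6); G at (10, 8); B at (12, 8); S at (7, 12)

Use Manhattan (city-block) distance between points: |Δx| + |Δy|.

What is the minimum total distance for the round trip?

Minimum total distance: 32.

With 4 stops there are 4!/2 = 12 distinct round trips (a route and its reverse cost the same).
D-L-G-B-S-D: 11+5+2+9+5 = 32
D-L-G-S-B-D: 11+5+7+9+14 = 46
D-L-B-G-S-D: 11+7+2+7+5 = 32
D-L-B-S-G-D: 11+7+9+7+12 = 46
D-L-S-G-B-D: 11+6+7+2+14 = 40
D-L-S-B-G-D: 11+6+9+2+12 = 40
D-G-L-B-S-D: 12+5+7+9+5 = 38
D-G-L-S-B-D: 12+5+6+9+14 = 46
D-G-B-L-S-D: 12+2+7+6+5 = 32
D-G-S-L-B-D: 12+7+6+7+14 = 46
D-B-L-G-S-D: 14+7+5+7+5 = 38
D-B-G-L-S-D: 14+2+5+6+5 = 32
The minimum is 32.
One optimal route: D → L → G → B → S → D (or its reverse).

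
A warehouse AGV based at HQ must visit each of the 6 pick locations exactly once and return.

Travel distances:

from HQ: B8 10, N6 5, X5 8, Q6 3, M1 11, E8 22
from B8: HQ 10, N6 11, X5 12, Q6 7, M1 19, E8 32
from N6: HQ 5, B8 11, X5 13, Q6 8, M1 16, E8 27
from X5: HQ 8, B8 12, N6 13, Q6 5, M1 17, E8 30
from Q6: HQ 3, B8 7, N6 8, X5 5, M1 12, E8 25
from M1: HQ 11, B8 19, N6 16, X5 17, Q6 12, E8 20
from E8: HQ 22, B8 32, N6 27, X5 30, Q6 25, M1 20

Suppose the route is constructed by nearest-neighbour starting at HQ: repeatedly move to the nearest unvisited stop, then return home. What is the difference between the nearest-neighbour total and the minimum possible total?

HQ: Q6=3, N6=5, X5=8, B8=10, M1=11, E8=22 ⇒ Q6
Q6: X5=5, B8=7, N6=8, M1=12, E8=25 ⇒ X5
X5: B8=12, N6=13, M1=17, E8=30 ⇒ B8
B8: N6=11, M1=19, E8=32 ⇒ N6
N6: M1=16, E8=27 ⇒ M1
M1: E8=20 ⇒ E8
NN route HQ → Q6 → X5 → B8 → N6 → M1 → E8 → HQ costs 89.
Optimal: HQ → N6 → B8 → X5 → Q6 → M1 → E8 → HQ costs 87 (by enumerating all 360 distinct tours).
Excess = 89 − 87 = 2.

Excess over optimum: 2.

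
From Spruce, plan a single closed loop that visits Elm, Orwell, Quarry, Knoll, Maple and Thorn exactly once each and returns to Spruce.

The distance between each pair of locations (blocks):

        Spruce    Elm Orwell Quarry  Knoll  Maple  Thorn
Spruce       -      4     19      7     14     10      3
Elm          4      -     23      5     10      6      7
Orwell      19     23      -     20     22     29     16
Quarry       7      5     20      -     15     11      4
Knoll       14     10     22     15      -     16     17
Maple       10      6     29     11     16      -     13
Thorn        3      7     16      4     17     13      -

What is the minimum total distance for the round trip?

Spruce → Elm → Orwell → Quarry → Knoll → Maple → Thorn → Spruce: 4+23+20+15+16+13+3 = 94
Spruce → Elm → Orwell → Quarry → Knoll → Thorn → Maple → Spruce: 4+23+20+15+17+13+10 = 102
Spruce → Elm → Orwell → Quarry → Maple → Knoll → Thorn → Spruce: 4+23+20+11+16+17+3 = 94
Spruce → Elm → Orwell → Quarry → Maple → Thorn → Knoll → Spruce: 4+23+20+11+13+17+14 = 102
Spruce → Elm → Orwell → Quarry → Thorn → Knoll → Maple → Spruce: 4+23+20+4+17+16+10 = 94
Spruce → Elm → Orwell → Quarry → Thorn → Maple → Knoll → Spruce: 4+23+20+4+13+16+14 = 94
Spruce → Elm → Orwell → Knoll → Quarry → Maple → Thorn → Spruce: 4+23+22+15+11+13+3 = 91
Spruce → Elm → Orwell → Knoll → Quarry → Thorn → Maple → Spruce: 4+23+22+15+4+13+10 = 91
… (352 more)
Spruce → Elm → Maple → Knoll → Orwell → Quarry → Thorn → Spruce: 4+6+16+22+20+4+3 = 75  ← best
The minimum is 75.
One optimal route: Spruce → Elm → Maple → Knoll → Orwell → Quarry → Thorn → Spruce (or its reverse).

75 blocks — the shortest possible round trip.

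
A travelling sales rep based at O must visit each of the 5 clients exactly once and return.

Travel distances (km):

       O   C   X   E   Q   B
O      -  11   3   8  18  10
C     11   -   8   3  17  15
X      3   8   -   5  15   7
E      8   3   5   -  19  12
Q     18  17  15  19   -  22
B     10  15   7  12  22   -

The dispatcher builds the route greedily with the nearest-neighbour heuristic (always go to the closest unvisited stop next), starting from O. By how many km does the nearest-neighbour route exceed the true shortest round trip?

The nearest-neighbour route is 6 km longer than optimal.

O: X=3, E=8, B=10, C=11, Q=18 ⇒ X
X: E=5, B=7, C=8, Q=15 ⇒ E
E: C=3, B=12, Q=19 ⇒ C
C: B=15, Q=17 ⇒ B
B: Q=22 ⇒ Q
NN route O → X → E → C → B → Q → O costs 66.
Optimal: O → X → E → C → Q → B → O costs 60 (by enumerating all 60 distinct tours).
Excess = 66 − 60 = 6.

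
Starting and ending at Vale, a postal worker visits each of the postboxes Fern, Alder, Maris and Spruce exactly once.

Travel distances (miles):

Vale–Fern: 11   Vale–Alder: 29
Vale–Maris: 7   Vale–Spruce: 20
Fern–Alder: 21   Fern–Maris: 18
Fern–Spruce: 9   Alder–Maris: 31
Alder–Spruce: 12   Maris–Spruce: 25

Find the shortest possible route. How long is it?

Vale→Fern→Alder→Maris→Spruce→Vale: 11+21+31+25+20 = 108
Vale→Fern→Alder→Spruce→Maris→Vale: 11+21+12+25+7 = 76
Vale→Fern→Maris→Alder→Spruce→Vale: 11+18+31+12+20 = 92
Vale→Fern→Maris→Spruce→Alder→Vale: 11+18+25+12+29 = 95
Vale→Fern→Spruce→Alder→Maris→Vale: 11+9+12+31+7 = 70
Vale→Fern→Spruce→Maris→Alder→Vale: 11+9+25+31+29 = 105
Vale→Alder→Fern→Maris→Spruce→Vale: 29+21+18+25+20 = 113
Vale→Alder→Fern→Spruce→Maris→Vale: 29+21+9+25+7 = 91
Vale→Alder→Maris→Fern→Spruce→Vale: 29+31+18+9+20 = 107
Vale→Alder→Spruce→Fern→Maris→Vale: 29+12+9+18+7 = 75
Vale→Maris→Fern→Alder→Spruce→Vale: 7+18+21+12+20 = 78
Vale→Maris→Alder→Fern→Spruce→Vale: 7+31+21+9+20 = 88
The minimum is 70.
One optimal route: Vale → Fern → Spruce → Alder → Maris → Vale (or its reverse).

Shortest round trip = 70 miles.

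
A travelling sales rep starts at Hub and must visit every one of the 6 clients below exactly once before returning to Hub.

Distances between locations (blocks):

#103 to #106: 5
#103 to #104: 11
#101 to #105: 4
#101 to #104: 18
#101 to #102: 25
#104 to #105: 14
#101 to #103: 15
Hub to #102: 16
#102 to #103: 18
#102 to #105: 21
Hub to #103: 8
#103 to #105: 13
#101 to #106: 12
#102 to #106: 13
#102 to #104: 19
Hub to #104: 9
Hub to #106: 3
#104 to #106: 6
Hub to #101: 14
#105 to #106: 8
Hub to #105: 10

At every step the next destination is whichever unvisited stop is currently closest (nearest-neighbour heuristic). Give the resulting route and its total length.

Total distance 78 blocks via the nearest-neighbour route Hub → #106 → #103 → #104 → #105 → #101 → #102 → Hub.

At Hub the remaining stops are #106 3, #103 8, #104 9, #105 10, #101 14, #102 16; go to #106.
At #106 the remaining stops are #103 5, #104 6, #105 8, #101 12, #102 13; go to #103.
At #103 the remaining stops are #104 11, #105 13, #101 15, #102 18; go to #104.
At #104 the remaining stops are #105 14, #101 18, #102 19; go to #105.
At #105 the remaining stops are #101 4, #102 21; go to #101.
At #101 the remaining stops are #102 25; go to #102.
Return #102→Hub: 16.
Total = 3 + 5 + 11 + 14 + 4 + 25 + 16 = 78.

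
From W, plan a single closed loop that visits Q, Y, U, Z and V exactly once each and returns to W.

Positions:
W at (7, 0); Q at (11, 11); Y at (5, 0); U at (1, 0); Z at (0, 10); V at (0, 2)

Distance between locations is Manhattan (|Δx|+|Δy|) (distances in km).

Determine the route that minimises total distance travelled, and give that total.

Minimum total distance: 44 km.

W→Q→Y→U→Z→V→W: 15+17+4+11+8+9 = 64
W→Q→Y→U→V→Z→W: 15+17+4+3+8+17 = 64
W→Q→Y→Z→U→V→W: 15+17+15+11+3+9 = 70
W→Q→Y→Z→V→U→W: 15+17+15+8+3+6 = 64
W→Q→Y→V→U→Z→W: 15+17+7+3+11+17 = 70
W→Q→Y→V→Z→U→W: 15+17+7+8+11+6 = 64
W→Q→U→Y→Z→V→W: 15+21+4+15+8+9 = 72
W→Q→U→Y→V→Z→W: 15+21+4+7+8+17 = 72
W→Q→U→Z→Y→V→W: 15+21+11+15+7+9 = 78
W→Q→U→Z→V→Y→W: 15+21+11+8+7+2 = 64
W→Q→U→V→Y→Z→W: 15+21+3+7+15+17 = 78
W→Q→U→V→Z→Y→W: 15+21+3+8+15+2 = 64
W→Q→Z→Y→U→V→W: 15+12+15+4+3+9 = 58
W→Q→Z→Y→V→U→W: 15+12+15+7+3+6 = 58
… (46 more)
W→Q→Z→V→U→Y→W: 15+12+8+3+4+2 = 44  ← best
The minimum is 44.
One optimal route: W → Q → Z → V → U → Y → W (or its reverse).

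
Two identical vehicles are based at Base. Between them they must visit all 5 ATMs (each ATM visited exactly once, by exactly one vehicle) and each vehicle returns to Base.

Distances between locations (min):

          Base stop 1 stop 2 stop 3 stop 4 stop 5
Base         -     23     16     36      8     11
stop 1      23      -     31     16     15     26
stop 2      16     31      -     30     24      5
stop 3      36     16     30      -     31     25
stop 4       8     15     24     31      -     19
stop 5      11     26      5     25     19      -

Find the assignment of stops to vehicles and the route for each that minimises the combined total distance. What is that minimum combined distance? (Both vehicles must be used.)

Minimum combined distance: 101 min.

There are 2^4 − 1 = 15 ways to divide the 5 stops into two non-empty groups. For each, the best each vehicle can do is its own shortest tour through its group:
  {stop 1} + {stop 2, stop 3, stop 4, stop 5}: 46 + 85 = 131
  {stop 2} + {stop 1, stop 3, stop 4, stop 5}: 32 + 75 = 107
  {stop 1, stop 2} + {stop 3, stop 4, stop 5}: 70 + 75 = 145
  {stop 3} + {stop 1, stop 2, stop 4, stop 5}: 72 + 70 = 142
  {stop 1, stop 3} + {stop 2, stop 4, stop 5}: 75 + 48 = 123
  {stop 2, stop 3} + {stop 1, stop 4, stop 5}: 82 + 60 = 142
  … (15 splits in total)
  {stop 4} + {stop 1, stop 2, stop 3, stop 5}: 16 + 85 = 101  ← best
Best: vehicle 1 Base → stop 4 → Base = 16; vehicle 2 Base → stop 1 → stop 3 → stop 2 → stop 5 → Base = 85; combined 101.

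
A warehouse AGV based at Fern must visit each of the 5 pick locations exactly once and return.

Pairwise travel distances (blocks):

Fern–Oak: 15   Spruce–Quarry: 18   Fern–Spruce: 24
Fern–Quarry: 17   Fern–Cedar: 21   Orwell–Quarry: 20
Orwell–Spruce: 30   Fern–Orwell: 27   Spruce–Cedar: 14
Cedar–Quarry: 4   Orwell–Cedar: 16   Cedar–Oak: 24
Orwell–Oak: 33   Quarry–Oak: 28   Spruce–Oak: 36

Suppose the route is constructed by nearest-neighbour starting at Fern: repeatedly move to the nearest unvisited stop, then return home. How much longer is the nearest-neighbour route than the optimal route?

Fern: Oak=15, Quarry=17, Cedar=21, Spruce=24, Orwell=27 ⇒ Oak
Oak: Cedar=24, Quarry=28, Orwell=33, Spruce=36 ⇒ Cedar
Cedar: Quarry=4, Spruce=14, Orwell=16 ⇒ Quarry
Quarry: Spruce=18, Orwell=20 ⇒ Spruce
Spruce: Orwell=30 ⇒ Orwell
NN route Fern → Oak → Cedar → Quarry → Spruce → Orwell → Fern costs 118.
Optimal: Fern → Spruce → Cedar → Quarry → Orwell → Oak → Fern costs 110 (by enumerating all 60 distinct tours).
Excess = 118 − 110 = 8.

The nearest-neighbour route is 8 blocks longer than optimal.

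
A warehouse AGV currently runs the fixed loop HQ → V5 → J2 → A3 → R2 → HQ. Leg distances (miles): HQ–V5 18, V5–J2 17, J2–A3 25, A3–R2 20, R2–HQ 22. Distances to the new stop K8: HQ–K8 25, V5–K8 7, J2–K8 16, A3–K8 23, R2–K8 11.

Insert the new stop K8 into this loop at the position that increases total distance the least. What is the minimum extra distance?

Insertion cost between consecutive stops i–j is d(i,K8) + d(K8,j) − d(i,j):
  between HQ and V5: 25 + 7 − 18 = 14
  between V5 and J2: 7 + 16 − 17 = 6
  between J2 and A3: 16 + 23 − 25 = 14
  between A3 and R2: 23 + 11 − 20 = 14
  between R2 and HQ: 11 + 25 − 22 = 14
Cheapest insertion is between V5 and J2, adding 6.
New total = 102 + 6 = 108.

+6 miles — insert K8 between V5 and J2.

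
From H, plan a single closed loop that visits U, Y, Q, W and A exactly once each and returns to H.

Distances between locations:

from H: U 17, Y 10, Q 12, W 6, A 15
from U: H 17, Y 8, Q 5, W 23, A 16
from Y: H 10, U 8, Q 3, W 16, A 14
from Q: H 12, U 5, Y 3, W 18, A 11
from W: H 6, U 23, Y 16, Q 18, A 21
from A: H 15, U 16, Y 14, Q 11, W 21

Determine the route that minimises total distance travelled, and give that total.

With 5 stops there are 5!/2 = 60 distinct round trips (a route and its reverse cost the same).
H→U→Y→Q→W→A→H: 17+8+3+18+21+15 = 82
H→U→Y→Q→A→W→H: 17+8+3+11+21+6 = 66
H→U→Y→W→Q→A→H: 17+8+16+18+11+15 = 85
H→U→Y→W→A→Q→H: 17+8+16+21+11+12 = 85
H→U→Y→A→Q→W→H: 17+8+14+11+18+6 = 74
H→U→Y→A→W→Q→H: 17+8+14+21+18+12 = 90
H→U→Q→Y→W→A→H: 17+5+3+16+21+15 = 77
H→U→Q→Y→A→W→H: 17+5+3+14+21+6 = 66
H→U→Q→W→Y→A→H: 17+5+18+16+14+15 = 85
H→U→Q→W→A→Y→H: 17+5+18+21+14+10 = 85
H→U→Q→A→Y→W→H: 17+5+11+14+16+6 = 69
H→U→Q→A→W→Y→H: 17+5+11+21+16+10 = 80
H→U→W→Y→Q→A→H: 17+23+16+3+11+15 = 85
H→U→W→Y→A→Q→H: 17+23+16+14+11+12 = 93
… (46 more)
H→Y→U→Q→A→W→H: 10+8+5+11+21+6 = 61  ← best
The minimum is 61.
One optimal route: H → Y → U → Q → A → W → H (or its reverse).

Shortest round trip = 61.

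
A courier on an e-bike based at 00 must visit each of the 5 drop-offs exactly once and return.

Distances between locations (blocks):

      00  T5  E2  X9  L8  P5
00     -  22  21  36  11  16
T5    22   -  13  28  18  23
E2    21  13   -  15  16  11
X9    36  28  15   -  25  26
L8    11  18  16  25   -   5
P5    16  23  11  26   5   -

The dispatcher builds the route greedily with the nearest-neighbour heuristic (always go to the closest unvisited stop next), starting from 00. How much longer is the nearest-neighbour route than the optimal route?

00: L8=11, P5=16, E2=21, T5=22, X9=36 ⇒ L8
L8: P5=5, E2=16, T5=18, X9=25 ⇒ P5
P5: E2=11, T5=23, X9=26 ⇒ E2
E2: T5=13, X9=15 ⇒ T5
T5: X9=28 ⇒ X9
NN route 00 → L8 → P5 → E2 → T5 → X9 → 00 costs 104.
Optimal: 00 → T5 → E2 → X9 → P5 → L8 → 00 costs 92 (by enumerating all 60 distinct tours).
Excess = 104 − 92 = 12.

Excess over optimum: 12 blocks.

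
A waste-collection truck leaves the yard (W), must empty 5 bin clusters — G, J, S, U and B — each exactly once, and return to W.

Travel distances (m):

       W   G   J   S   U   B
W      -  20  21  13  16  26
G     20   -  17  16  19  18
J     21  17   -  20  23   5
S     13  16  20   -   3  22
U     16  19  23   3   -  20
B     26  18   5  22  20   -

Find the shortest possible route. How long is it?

With 5 stops there are 5!/2 = 60 distinct round trips (a route and its reverse cost the same).
W-G-J-S-U-B-W: 20+17+20+3+20+26 = 106
W-G-J-S-B-U-W: 20+17+20+22+20+16 = 115
W-G-J-U-S-B-W: 20+17+23+3+22+26 = 111
W-G-J-U-B-S-W: 20+17+23+20+22+13 = 115
W-G-J-B-S-U-W: 20+17+5+22+3+16 = 83
W-G-J-B-U-S-W: 20+17+5+20+3+13 = 78
W-G-S-J-U-B-W: 20+16+20+23+20+26 = 125
W-G-S-J-B-U-W: 20+16+20+5+20+16 = 97
W-G-S-U-J-B-W: 20+16+3+23+5+26 = 93
W-G-S-U-B-J-W: 20+16+3+20+5+21 = 85
W-G-S-B-J-U-W: 20+16+22+5+23+16 = 102
W-G-S-B-U-J-W: 20+16+22+20+23+21 = 122
W-G-U-J-S-B-W: 20+19+23+20+22+26 = 130
W-G-U-J-B-S-W: 20+19+23+5+22+13 = 102
… (46 more)
The minimum is 78.
One optimal route: W → G → J → B → U → S → W (or its reverse).

Minimum total distance: 78 m.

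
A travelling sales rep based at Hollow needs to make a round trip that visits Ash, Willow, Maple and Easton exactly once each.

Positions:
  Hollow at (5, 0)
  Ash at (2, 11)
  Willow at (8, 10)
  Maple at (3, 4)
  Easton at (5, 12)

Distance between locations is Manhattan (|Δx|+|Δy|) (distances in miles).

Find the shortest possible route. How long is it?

Shortest round trip = 36 miles.

With 4 stops there are 4!/2 = 12 distinct round trips (a route and its reverse cost the same).
Hollow-Ash-Willow-Maple-Easton-Hollow: 14+7+11+10+12 = 54
Hollow-Ash-Willow-Easton-Maple-Hollow: 14+7+5+10+6 = 42
Hollow-Ash-Maple-Willow-Easton-Hollow: 14+8+11+5+12 = 50
Hollow-Ash-Maple-Easton-Willow-Hollow: 14+8+10+5+13 = 50
Hollow-Ash-Easton-Willow-Maple-Hollow: 14+4+5+11+6 = 40
Hollow-Ash-Easton-Maple-Willow-Hollow: 14+4+10+11+13 = 52
Hollow-Willow-Ash-Maple-Easton-Hollow: 13+7+8+10+12 = 50
Hollow-Willow-Ash-Easton-Maple-Hollow: 13+7+4+10+6 = 40
Hollow-Willow-Maple-Ash-Easton-Hollow: 13+11+8+4+12 = 48
Hollow-Willow-Easton-Ash-Maple-Hollow: 13+5+4+8+6 = 36
Hollow-Maple-Ash-Willow-Easton-Hollow: 6+8+7+5+12 = 38
Hollow-Maple-Willow-Ash-Easton-Hollow: 6+11+7+4+12 = 40
The minimum is 36.
One optimal route: Hollow → Willow → Easton → Ash → Maple → Hollow (or its reverse).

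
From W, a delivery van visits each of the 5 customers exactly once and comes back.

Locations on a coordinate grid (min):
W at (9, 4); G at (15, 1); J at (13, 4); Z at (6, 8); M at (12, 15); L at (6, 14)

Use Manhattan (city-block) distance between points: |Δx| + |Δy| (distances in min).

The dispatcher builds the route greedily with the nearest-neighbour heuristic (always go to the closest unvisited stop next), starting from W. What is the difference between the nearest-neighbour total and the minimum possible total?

The nearest-neighbour route is 6 min longer than optimal.

From W: J=4, Z=7, G=9, L=13, M=14 → choose J (4).
From J: G=5, Z=11, M=12, L=17 → choose G (5).
From G: Z=16, M=17, L=22 → choose Z (16).
From Z: L=6, M=13 → choose L (6).
From L: M=7 → choose M (7).
NN route W → J → G → Z → L → M → W costs 52.
Optimal: W → G → J → M → L → Z → W costs 46 (by enumerating all 60 distinct tours).
Excess = 52 − 46 = 6.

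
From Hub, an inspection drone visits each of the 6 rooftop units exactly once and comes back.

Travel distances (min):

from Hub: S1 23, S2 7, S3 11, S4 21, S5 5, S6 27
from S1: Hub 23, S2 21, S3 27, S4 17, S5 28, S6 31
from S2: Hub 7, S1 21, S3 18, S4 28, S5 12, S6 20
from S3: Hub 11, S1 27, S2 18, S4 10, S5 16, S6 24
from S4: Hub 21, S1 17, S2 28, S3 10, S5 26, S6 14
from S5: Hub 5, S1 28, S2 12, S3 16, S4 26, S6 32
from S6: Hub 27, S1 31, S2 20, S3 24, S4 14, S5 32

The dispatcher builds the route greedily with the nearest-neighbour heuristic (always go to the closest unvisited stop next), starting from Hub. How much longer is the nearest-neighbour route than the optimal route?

From Hub: S5=5, S2=7, S3=11, S4=21, S1=23, S6=27 → choose S5 (5).
From S5: S2=12, S3=16, S4=26, S1=28, S6=32 → choose S2 (12).
From S2: S3=18, S6=20, S1=21, S4=28 → choose S3 (18).
From S3: S4=10, S6=24, S1=27 → choose S4 (10).
From S4: S6=14, S1=17 → choose S6 (14).
From S6: S1=31 → choose S1 (31).
NN route Hub → S5 → S2 → S3 → S4 → S6 → S1 → Hub costs 113.
Optimal: Hub → S2 → S1 → S4 → S6 → S3 → S5 → Hub costs 104 (by enumerating all 360 distinct tours).
Excess = 113 − 104 = 9.

The nearest-neighbour route is 9 min longer than optimal.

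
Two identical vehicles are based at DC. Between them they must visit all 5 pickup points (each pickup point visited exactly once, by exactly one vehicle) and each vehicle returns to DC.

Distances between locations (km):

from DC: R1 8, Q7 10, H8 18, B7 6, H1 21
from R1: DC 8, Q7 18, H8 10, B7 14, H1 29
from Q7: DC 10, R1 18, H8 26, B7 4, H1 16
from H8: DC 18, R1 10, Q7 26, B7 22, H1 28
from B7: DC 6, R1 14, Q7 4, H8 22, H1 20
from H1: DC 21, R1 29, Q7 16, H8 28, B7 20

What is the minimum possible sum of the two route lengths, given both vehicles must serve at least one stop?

Check every non-empty split of the stops between the two vehicles; for each half take its own optimal tour:
  {R1} + {Q7, H8, B7, H1}: 16 + 72 = 88
  {Q7} + {R1, H8, B7, H1}: 20 + 72 = 92
  {R1, Q7} + {H8, B7, H1}: 36 + 72 = 108
  {H8} + {R1, Q7, B7, H1}: 36 + 63 = 99
  {R1, H8} + {Q7, B7, H1}: 36 + 47 = 83
  {Q7, H8} + {R1, B7, H1}: 54 + 63 = 117
  … (15 splits in total)
Best: vehicle 1 DC → R1 → H8 → DC = 36; vehicle 2 DC → B7 → Q7 → H1 → DC = 47; combined 83.

Minimum combined distance: 83 km.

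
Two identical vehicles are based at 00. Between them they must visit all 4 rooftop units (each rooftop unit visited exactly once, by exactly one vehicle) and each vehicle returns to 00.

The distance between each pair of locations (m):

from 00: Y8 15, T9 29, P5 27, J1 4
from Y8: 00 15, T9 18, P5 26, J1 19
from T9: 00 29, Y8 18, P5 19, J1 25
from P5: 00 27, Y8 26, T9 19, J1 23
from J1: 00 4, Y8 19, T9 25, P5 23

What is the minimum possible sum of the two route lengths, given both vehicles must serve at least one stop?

Minimum combined distance: 87 m.

There are 2^3 − 1 = 7 ways to divide the 4 stops into two non-empty groups. For each, the best each vehicle can do is its own shortest tour through its group:
  {Y8} + {T9, P5, J1}: 30 + 75 = 105
  {T9} + {Y8, P5, J1}: 58 + 68 = 126
  {Y8, T9} + {P5, J1}: 62 + 54 = 116
  {P5} + {Y8, T9, J1}: 54 + 62 = 116
  {Y8, P5} + {T9, J1}: 68 + 58 = 126
  {T9, P5} + {Y8, J1}: 75 + 38 = 113
  … (7 splits in total)
  {Y8, T9, P5} + {J1}: 79 + 8 = 87  ← best
Best: vehicle 1 00 → Y8 → T9 → P5 → 00 = 79; vehicle 2 00 → J1 → 00 = 8; combined 87.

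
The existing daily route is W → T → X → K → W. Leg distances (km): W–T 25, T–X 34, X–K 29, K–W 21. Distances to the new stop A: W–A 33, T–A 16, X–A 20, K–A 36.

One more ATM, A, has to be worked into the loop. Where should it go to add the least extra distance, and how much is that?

Adding 2 km by placing A on the T–X leg.

Insertion cost between consecutive stops i–j is d(i,A) + d(A,j) − d(i,j):
  between W and T: 33 + 16 − 25 = 24
  between T and X: 16 + 20 − 34 = 2
  between X and K: 20 + 36 − 29 = 27
  between K and W: 36 + 33 − 21 = 48
Cheapest insertion is between T and X, adding 2.
New total = 109 + 2 = 111.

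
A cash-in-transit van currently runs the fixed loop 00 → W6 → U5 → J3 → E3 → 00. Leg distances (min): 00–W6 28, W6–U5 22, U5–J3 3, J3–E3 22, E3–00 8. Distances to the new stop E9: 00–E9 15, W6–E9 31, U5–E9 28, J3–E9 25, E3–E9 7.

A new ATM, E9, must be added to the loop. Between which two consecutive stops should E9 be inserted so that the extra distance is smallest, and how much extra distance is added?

Insertion cost between consecutive stops i–j is d(i,E9) + d(E9,j) − d(i,j):
  between 00 and W6: 15 + 31 − 28 = 18
  between W6 and U5: 31 + 28 − 22 = 37
  between U5 and J3: 28 + 25 − 3 = 50
  between J3 and E3: 25 + 7 − 22 = 10
  between E3 and 00: 7 + 15 − 8 = 14
Cheapest insertion is between J3 and E3, adding 10.
New total = 83 + 10 = 93.

Adding 10 min by placing E9 on the J3–E3 leg.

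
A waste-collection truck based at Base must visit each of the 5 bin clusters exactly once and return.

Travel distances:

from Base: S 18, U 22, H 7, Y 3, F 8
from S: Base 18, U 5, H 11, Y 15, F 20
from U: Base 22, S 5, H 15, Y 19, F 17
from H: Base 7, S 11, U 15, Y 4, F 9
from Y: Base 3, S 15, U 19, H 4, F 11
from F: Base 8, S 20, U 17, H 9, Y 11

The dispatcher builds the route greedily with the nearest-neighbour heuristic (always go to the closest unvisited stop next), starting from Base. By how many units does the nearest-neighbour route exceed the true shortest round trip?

From Base: Y=3, H=7, F=8, S=18, U=22 → choose Y (3).
From Y: H=4, F=11, S=15, U=19 → choose H (4).
From H: F=9, S=11, U=15 → choose F (9).
From F: U=17, S=20 → choose U (17).
From U: S=5 → choose S (5).
NN route Base → Y → H → F → U → S → Base costs 56.
Optimal: Base → Y → H → S → U → F → Base costs 48 (by enumerating all 60 distinct tours).
Excess = 56 − 48 = 8.

8 longer than the optimal tour.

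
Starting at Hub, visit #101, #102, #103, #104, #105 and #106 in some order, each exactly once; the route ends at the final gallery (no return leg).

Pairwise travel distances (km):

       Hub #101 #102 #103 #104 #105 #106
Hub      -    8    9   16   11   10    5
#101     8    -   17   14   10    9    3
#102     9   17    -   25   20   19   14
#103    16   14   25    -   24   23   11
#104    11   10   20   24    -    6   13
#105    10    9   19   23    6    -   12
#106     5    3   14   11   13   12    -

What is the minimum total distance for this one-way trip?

There are 6! = 720 possible orderings.
Hub - #101 - #102 - #103 - #104 - #105 - #106: 8+17+25+24+6+12 = 92
Hub - #101 - #102 - #103 - #104 - #106 - #105: 8+17+25+24+13+12 = 99
Hub - #101 - #102 - #103 - #105 - #104 - #106: 8+17+25+23+6+13 = 92
Hub - #101 - #102 - #103 - #105 - #106 - #104: 8+17+25+23+12+13 = 98
Hub - #101 - #102 - #103 - #106 - #104 - #105: 8+17+25+11+13+6 = 80
Hub - #101 - #102 - #103 - #106 - #105 - #104: 8+17+25+11+12+6 = 79
Hub - #101 - #102 - #104 - #103 - #105 - #106: 8+17+20+24+23+12 = 104
Hub - #101 - #102 - #104 - #103 - #106 - #105: 8+17+20+24+11+12 = 92
… (712 more)
Hub - #102 - #104 - #105 - #101 - #106 - #103: 9+20+6+9+3+11 = 58  ← best
The minimum is 58.
One shortest path: Hub → #102 → #104 → #105 → #101 → #106 → #103.

Shortest open route: 58 km.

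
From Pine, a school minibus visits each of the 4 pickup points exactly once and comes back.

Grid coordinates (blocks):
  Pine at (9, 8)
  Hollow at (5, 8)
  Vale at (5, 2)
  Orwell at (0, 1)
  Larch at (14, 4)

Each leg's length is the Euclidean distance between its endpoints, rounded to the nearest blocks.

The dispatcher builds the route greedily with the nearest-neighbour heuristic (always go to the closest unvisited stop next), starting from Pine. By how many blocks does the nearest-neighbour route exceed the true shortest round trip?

The nearest-neighbour route is 2 blocks longer than optimal.

Pine: Hollow=4, Larch=6, Vale=7, Orwell=11 ⇒ Hollow
Hollow: Vale=6, Orwell=9, Larch=10 ⇒ Vale
Vale: Orwell=5, Larch=9 ⇒ Orwell
Orwell: Larch=14 ⇒ Larch
NN route Pine → Hollow → Vale → Orwell → Larch → Pine costs 35.
Optimal: Pine → Hollow → Orwell → Vale → Larch → Pine costs 33 (by enumerating all 12 distinct tours).
Excess = 35 − 33 = 2.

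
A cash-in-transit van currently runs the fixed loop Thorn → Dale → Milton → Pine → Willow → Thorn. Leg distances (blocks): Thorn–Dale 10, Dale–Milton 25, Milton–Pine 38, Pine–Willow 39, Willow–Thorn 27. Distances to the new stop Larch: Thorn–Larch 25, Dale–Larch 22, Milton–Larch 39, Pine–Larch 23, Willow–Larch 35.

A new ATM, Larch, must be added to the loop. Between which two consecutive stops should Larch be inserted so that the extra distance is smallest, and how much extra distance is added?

Insertion cost between consecutive stops i–j is d(i,Larch) + d(Larch,j) − d(i,j):
  between Thorn and Dale: 25 + 22 − 10 = 37
  between Dale and Milton: 22 + 39 − 25 = 36
  between Milton and Pine: 39 + 23 − 38 = 24
  between Pine and Willow: 23 + 35 − 39 = 19
  between Willow and Thorn: 35 + 25 − 27 = 33
Cheapest insertion is between Pine and Willow, adding 19.
New total = 139 + 19 = 158.

Minimum extra distance: 19 blocks, inserting Larch between Pine and Willow.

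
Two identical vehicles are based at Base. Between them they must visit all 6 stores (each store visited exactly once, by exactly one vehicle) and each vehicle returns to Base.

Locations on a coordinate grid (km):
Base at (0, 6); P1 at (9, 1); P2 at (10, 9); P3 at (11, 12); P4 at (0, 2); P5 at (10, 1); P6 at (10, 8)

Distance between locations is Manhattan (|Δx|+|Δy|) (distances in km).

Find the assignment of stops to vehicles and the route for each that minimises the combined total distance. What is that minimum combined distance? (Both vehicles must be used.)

There are 2^5 − 1 = 31 ways to divide the 6 stops into two non-empty groups. For each, the best each vehicle can do is its own shortest tour through its group:
  {P1} + {P2, P3, P4, P5, P6}: 28 + 44 = 72
  {P2} + {P1, P3, P4, P5, P6}: 26 + 44 = 70
  {P1, P2} + {P3, P4, P5, P6}: 36 + 44 = 80
  {P3} + {P1, P2, P4, P5, P6}: 34 + 36 = 70
  {P1, P3} + {P2, P4, P5, P6}: 44 + 36 = 80
  {P2, P3} + {P1, P4, P5, P6}: 34 + 34 = 68
  … (31 splits in total)
  {P4} + {P1, P2, P3, P5, P6}: 8 + 44 = 52  ← best
Best: vehicle 1 Base → P4 → Base = 8; vehicle 2 Base → P1 → P5 → P2 → P3 → P6 → Base = 44; combined 52.

Minimum combined distance: 52 km.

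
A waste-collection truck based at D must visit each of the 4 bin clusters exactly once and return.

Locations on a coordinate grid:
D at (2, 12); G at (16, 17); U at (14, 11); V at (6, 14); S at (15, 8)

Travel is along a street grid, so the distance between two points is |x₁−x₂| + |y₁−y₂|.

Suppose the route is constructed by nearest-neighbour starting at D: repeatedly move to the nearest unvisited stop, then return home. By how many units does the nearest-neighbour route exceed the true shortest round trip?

4 longer than the optimal tour.

From D: V=6, U=13, S=17, G=19 → choose V (6).
From V: U=11, G=13, S=15 → choose U (11).
From U: S=4, G=8 → choose S (4).
From S: G=10 → choose G (10).
NN route D → V → U → S → G → D costs 50.
Optimal: D → U → S → G → V → D costs 46 (by enumerating all 12 distinct tours).
Excess = 50 − 46 = 4.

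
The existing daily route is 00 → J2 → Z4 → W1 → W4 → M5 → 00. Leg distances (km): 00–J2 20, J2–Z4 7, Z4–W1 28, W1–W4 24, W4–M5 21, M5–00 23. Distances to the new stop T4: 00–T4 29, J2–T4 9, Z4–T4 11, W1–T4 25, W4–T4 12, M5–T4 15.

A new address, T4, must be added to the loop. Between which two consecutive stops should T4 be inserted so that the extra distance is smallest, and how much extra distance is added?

Insertion cost between consecutive stops i–j is d(i,T4) + d(T4,j) − d(i,j):
  between 00 and J2: 29 + 9 − 20 = 18
  between J2 and Z4: 9 + 11 − 7 = 13
  between Z4 and W1: 11 + 25 − 28 = 8
  between W1 and W4: 25 + 12 − 24 = 13
  between W4 and M5: 12 + 15 − 21 = 6
  between M5 and 00: 15 + 29 − 23 = 21
Cheapest insertion is between W4 and M5, adding 6.
New total = 123 + 6 = 129.

+6 km — insert T4 between W4 and M5.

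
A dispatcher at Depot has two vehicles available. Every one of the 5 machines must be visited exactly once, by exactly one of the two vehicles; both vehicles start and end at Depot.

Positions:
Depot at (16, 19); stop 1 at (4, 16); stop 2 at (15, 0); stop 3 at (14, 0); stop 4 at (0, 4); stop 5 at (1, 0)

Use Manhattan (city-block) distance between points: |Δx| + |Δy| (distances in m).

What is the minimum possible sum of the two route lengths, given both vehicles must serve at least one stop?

Try each way of splitting the stops between the two vehicles (each non-empty) and, for each split, find the best tour for each vehicle:
  {stop 1} + {stop 2, stop 3, stop 4, stop 5}: 30 + 70 = 100
  {stop 2} + {stop 1, stop 3, stop 4, stop 5}: 40 + 70 = 110
  {stop 1, stop 2} + {stop 3, stop 4, stop 5}: 62 + 70 = 132
  {stop 3} + {stop 1, stop 2, stop 4, stop 5}: 42 + 70 = 112
  {stop 1, stop 3} + {stop 2, stop 4, stop 5}: 62 + 70 = 132
  {stop 2, stop 3} + {stop 1, stop 4, stop 5}: 42 + 70 = 112
  … (15 splits in total)
Best: vehicle 1 Depot → stop 1 → Depot = 30; vehicle 2 Depot → stop 2 → stop 3 → stop 5 → stop 4 → Depot = 70; combined 100.

100 m — the smallest possible combined total.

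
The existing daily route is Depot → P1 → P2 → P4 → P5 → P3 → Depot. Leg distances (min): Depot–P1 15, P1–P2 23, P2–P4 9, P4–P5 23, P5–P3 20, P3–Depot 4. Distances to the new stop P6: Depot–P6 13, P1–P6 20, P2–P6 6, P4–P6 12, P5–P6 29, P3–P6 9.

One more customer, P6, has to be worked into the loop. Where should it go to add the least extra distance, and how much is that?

Insertion cost between consecutive stops i–j is d(i,P6) + d(P6,j) − d(i,j):
  between Depot and P1: 13 + 20 − 15 = 18
  between P1 and P2: 20 + 6 − 23 = 3
  between P2 and P4: 6 + 12 − 9 = 9
  between P4 and P5: 12 + 29 − 23 = 18
  between P5 and P3: 29 + 9 − 20 = 18
  between P3 and Depot: 9 + 13 − 4 = 18
Cheapest insertion is between P1 and P2, adding 3.
New total = 94 + 3 = 97.

Adding 3 min by placing P6 on the P1–P2 leg.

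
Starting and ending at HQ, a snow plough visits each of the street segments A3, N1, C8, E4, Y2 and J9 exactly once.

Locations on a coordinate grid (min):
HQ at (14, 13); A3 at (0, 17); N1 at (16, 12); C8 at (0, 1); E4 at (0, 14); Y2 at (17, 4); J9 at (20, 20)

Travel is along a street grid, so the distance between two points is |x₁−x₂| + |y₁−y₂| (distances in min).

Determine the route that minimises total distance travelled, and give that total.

HQ→A3→N1→C8→E4→Y2→J9→HQ: 18+21+27+13+27+19+13 = 138
HQ→A3→N1→C8→E4→J9→Y2→HQ: 18+21+27+13+26+19+12 = 136
HQ→A3→N1→C8→Y2→E4→J9→HQ: 18+21+27+20+27+26+13 = 152
HQ→A3→N1→C8→Y2→J9→E4→HQ: 18+21+27+20+19+26+15 = 146
HQ→A3→N1→C8→J9→E4→Y2→HQ: 18+21+27+39+26+27+12 = 170
HQ→A3→N1→C8→J9→Y2→E4→HQ: 18+21+27+39+19+27+15 = 166
HQ→A3→N1→E4→C8→Y2→J9→HQ: 18+21+18+13+20+19+13 = 122
HQ→A3→N1→E4→C8→J9→Y2→HQ: 18+21+18+13+39+19+12 = 140
… (352 more)
HQ→N1→Y2→C8→E4→A3→J9→HQ: 3+9+20+13+3+23+13 = 84  ← best
The minimum is 84.
One optimal route: HQ → N1 → Y2 → C8 → E4 → A3 → J9 → HQ (or its reverse).

Minimum total distance: 84 min.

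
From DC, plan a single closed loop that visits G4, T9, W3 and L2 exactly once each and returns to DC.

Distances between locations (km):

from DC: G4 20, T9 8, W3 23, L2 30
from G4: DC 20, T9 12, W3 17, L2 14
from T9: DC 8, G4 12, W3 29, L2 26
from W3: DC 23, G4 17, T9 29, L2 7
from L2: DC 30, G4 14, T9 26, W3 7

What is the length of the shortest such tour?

With 4 stops there are 4!/2 = 12 distinct round trips (a route and its reverse cost the same).
DC → G4 → T9 → W3 → L2 → DC: 20+12+29+7+30 = 98
DC → G4 → T9 → L2 → W3 → DC: 20+12+26+7+23 = 88
DC → G4 → W3 → T9 → L2 → DC: 20+17+29+26+30 = 122
DC → G4 → W3 → L2 → T9 → DC: 20+17+7+26+8 = 78
DC → G4 → L2 → T9 → W3 → DC: 20+14+26+29+23 = 112
DC → G4 → L2 → W3 → T9 → DC: 20+14+7+29+8 = 78
DC → T9 → G4 → W3 → L2 → DC: 8+12+17+7+30 = 74
DC → T9 → G4 → L2 → W3 → DC: 8+12+14+7+23 = 64
DC → T9 → W3 → G4 → L2 → DC: 8+29+17+14+30 = 98
DC → T9 → L2 → G4 → W3 → DC: 8+26+14+17+23 = 88
DC → W3 → G4 → T9 → L2 → DC: 23+17+12+26+30 = 108
DC → W3 → T9 → G4 → L2 → DC: 23+29+12+14+30 = 108
The minimum is 64.
One optimal route: DC → T9 → G4 → L2 → W3 → DC (or its reverse).

Minimum total distance: 64 km.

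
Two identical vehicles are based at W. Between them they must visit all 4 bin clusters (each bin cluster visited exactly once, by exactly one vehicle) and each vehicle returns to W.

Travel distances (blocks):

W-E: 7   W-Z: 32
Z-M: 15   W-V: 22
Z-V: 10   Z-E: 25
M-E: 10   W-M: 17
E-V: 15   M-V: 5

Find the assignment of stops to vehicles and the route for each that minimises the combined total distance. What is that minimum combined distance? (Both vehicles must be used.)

Minimum combined distance: 78 blocks.

Check every non-empty split of the stops between the two vehicles; for each half take its own optimal tour:
  {Z} + {M, E, V}: 64 + 44 = 108
  {M} + {Z, E, V}: 34 + 64 = 98
  {Z, M} + {E, V}: 64 + 44 = 108
  {E} + {Z, M, V}: 14 + 64 = 78
  {Z, E} + {M, V}: 64 + 44 = 108
  {M, E} + {Z, V}: 34 + 64 = 98
  … (7 splits in total)
Best: vehicle 1 W → E → W = 14; vehicle 2 W → Z → V → M → W = 64; combined 78.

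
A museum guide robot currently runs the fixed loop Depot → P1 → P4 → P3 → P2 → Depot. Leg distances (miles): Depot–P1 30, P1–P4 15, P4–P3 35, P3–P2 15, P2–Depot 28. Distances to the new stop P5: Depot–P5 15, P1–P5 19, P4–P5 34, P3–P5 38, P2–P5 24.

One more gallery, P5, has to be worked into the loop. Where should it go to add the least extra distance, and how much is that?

Adding 4 miles by placing P5 on the Depot–P1 leg.

Insertion cost between consecutive stops i–j is d(i,P5) + d(P5,j) − d(i,j):
  between Depot and P1: 15 + 19 − 30 = 4
  between P1 and P4: 19 + 34 − 15 = 38
  between P4 and P3: 34 + 38 − 35 = 37
  between P3 and P2: 38 + 24 − 15 = 47
  between P2 and Depot: 24 + 15 − 28 = 11
Cheapest insertion is between Depot and P1, adding 4.
New total = 123 + 4 = 127.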